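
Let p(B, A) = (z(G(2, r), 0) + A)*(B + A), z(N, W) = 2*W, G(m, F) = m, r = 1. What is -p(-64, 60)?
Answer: 240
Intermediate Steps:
p(B, A) = A*(A + B) (p(B, A) = (2*0 + A)*(B + A) = (0 + A)*(A + B) = A*(A + B))
-p(-64, 60) = -60*(60 - 64) = -60*(-4) = -1*(-240) = 240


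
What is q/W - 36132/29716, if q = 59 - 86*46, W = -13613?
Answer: -94015416/101130977 ≈ -0.92964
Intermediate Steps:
q = -3897 (q = 59 - 3956 = -3897)
q/W - 36132/29716 = -3897/(-13613) - 36132/29716 = -3897*(-1/13613) - 36132*1/29716 = 3897/13613 - 9033/7429 = -94015416/101130977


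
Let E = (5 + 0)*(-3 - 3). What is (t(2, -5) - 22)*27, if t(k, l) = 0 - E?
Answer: 216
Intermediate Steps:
E = -30 (E = 5*(-6) = -30)
t(k, l) = 30 (t(k, l) = 0 - 1*(-30) = 0 + 30 = 30)
(t(2, -5) - 22)*27 = (30 - 22)*27 = 8*27 = 216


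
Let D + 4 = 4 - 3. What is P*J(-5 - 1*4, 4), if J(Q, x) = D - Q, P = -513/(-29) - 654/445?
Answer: 1255914/12905 ≈ 97.320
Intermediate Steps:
D = -3 (D = -4 + (4 - 3) = -4 + 1 = -3)
P = 209319/12905 (P = -513*(-1/29) - 654*1/445 = 513/29 - 654/445 = 209319/12905 ≈ 16.220)
J(Q, x) = -3 - Q
P*J(-5 - 1*4, 4) = 209319*(-3 - (-5 - 1*4))/12905 = 209319*(-3 - (-5 - 4))/12905 = 209319*(-3 - 1*(-9))/12905 = 209319*(-3 + 9)/12905 = (209319/12905)*6 = 1255914/12905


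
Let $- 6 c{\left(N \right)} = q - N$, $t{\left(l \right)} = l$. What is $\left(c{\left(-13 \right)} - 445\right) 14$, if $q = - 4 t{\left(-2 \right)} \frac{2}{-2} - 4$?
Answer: $- \frac{18697}{3} \approx -6232.3$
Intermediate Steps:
$q = -12$ ($q = \left(-4\right) \left(-2\right) \frac{2}{-2} - 4 = 8 \cdot 2 \left(- \frac{1}{2}\right) - 4 = 8 \left(-1\right) - 4 = -8 - 4 = -12$)
$c{\left(N \right)} = 2 + \frac{N}{6}$ ($c{\left(N \right)} = - \frac{-12 - N}{6} = 2 + \frac{N}{6}$)
$\left(c{\left(-13 \right)} - 445\right) 14 = \left(\left(2 + \frac{1}{6} \left(-13\right)\right) - 445\right) 14 = \left(\left(2 - \frac{13}{6}\right) - 445\right) 14 = \left(- \frac{1}{6} - 445\right) 14 = \left(- \frac{2671}{6}\right) 14 = - \frac{18697}{3}$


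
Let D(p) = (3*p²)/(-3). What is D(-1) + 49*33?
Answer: 1616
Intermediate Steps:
D(p) = -p² (D(p) = (3*p²)*(-⅓) = -p²)
D(-1) + 49*33 = -1*(-1)² + 49*33 = -1*1 + 1617 = -1 + 1617 = 1616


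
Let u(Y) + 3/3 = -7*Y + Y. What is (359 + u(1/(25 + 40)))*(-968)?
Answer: -22519552/65 ≈ -3.4645e+5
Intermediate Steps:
u(Y) = -1 - 6*Y (u(Y) = -1 + (-7*Y + Y) = -1 - 6*Y)
(359 + u(1/(25 + 40)))*(-968) = (359 + (-1 - 6/(25 + 40)))*(-968) = (359 + (-1 - 6/65))*(-968) = (359 - 71/65)*(-968) = (23264/65)*(-968) = -22519552/65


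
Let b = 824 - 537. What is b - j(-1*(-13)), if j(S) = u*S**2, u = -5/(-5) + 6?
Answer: -896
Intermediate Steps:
u = 7 (u = -5*(-1/5) + 6 = 1 + 6 = 7)
j(S) = 7*S**2
b = 287
b - j(-1*(-13)) = 287 - 7*(-1*(-13))**2 = 287 - 7*13**2 = 287 - 7*169 = 287 - 1*1183 = 287 - 1183 = -896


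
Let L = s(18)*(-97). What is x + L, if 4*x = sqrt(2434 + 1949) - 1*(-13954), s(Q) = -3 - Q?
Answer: 11051/2 + 3*sqrt(487)/4 ≈ 5542.1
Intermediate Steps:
x = 6977/2 + 3*sqrt(487)/4 (x = (sqrt(2434 + 1949) - 1*(-13954))/4 = (sqrt(4383) + 13954)/4 = (3*sqrt(487) + 13954)/4 = (13954 + 3*sqrt(487))/4 = 6977/2 + 3*sqrt(487)/4 ≈ 3505.1)
L = 2037 (L = (-3 - 1*18)*(-97) = (-3 - 18)*(-97) = -21*(-97) = 2037)
x + L = (6977/2 + 3*sqrt(487)/4) + 2037 = 11051/2 + 3*sqrt(487)/4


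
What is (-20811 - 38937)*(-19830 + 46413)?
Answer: -1588281084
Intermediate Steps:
(-20811 - 38937)*(-19830 + 46413) = -59748*26583 = -1588281084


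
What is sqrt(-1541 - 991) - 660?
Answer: -660 + 2*I*sqrt(633) ≈ -660.0 + 50.319*I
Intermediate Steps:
sqrt(-1541 - 991) - 660 = sqrt(-2532) - 660 = 2*I*sqrt(633) - 660 = -660 + 2*I*sqrt(633)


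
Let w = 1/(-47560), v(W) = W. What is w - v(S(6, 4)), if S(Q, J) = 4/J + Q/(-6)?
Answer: -1/47560 ≈ -2.1026e-5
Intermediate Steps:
S(Q, J) = 4/J - Q/6 (S(Q, J) = 4/J + Q*(-⅙) = 4/J - Q/6)
w = -1/47560 ≈ -2.1026e-5
w - v(S(6, 4)) = -1/47560 - (4/4 - ⅙*6) = -1/47560 - (4*(¼) - 1) = -1/47560 - (1 - 1) = -1/47560 - 1*0 = -1/47560 + 0 = -1/47560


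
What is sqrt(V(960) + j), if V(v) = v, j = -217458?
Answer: I*sqrt(216498) ≈ 465.29*I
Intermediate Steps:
sqrt(V(960) + j) = sqrt(960 - 217458) = sqrt(-216498) = I*sqrt(216498)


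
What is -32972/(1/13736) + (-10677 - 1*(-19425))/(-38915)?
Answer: -17624735508428/38915 ≈ -4.5290e+8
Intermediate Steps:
-32972/(1/13736) + (-10677 - 1*(-19425))/(-38915) = -32972/1/13736 + (-10677 + 19425)*(-1/38915) = -32972*13736 + 8748*(-1/38915) = -452903392 - 8748/38915 = -17624735508428/38915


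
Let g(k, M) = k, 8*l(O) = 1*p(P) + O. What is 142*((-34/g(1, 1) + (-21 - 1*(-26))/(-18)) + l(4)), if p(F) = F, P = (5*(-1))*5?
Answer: -188647/36 ≈ -5240.2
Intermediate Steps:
P = -25 (P = -5*5 = -25)
l(O) = -25/8 + O/8 (l(O) = (1*(-25) + O)/8 = (-25 + O)/8 = -25/8 + O/8)
142*((-34/g(1, 1) + (-21 - 1*(-26))/(-18)) + l(4)) = 142*((-34/1 + (-21 - 1*(-26))/(-18)) + (-25/8 + (1/8)*4)) = 142*((-34*1 + (-21 + 26)*(-1/18)) + (-25/8 + 1/2)) = 142*((-34 + 5*(-1/18)) - 21/8) = 142*((-34 - 5/18) - 21/8) = 142*(-617/18 - 21/8) = 142*(-2657/72) = -188647/36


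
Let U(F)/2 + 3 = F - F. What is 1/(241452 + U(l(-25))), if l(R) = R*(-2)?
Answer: 1/241446 ≈ 4.1417e-6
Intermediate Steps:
l(R) = -2*R
U(F) = -6 (U(F) = -6 + 2*(F - F) = -6 + 2*0 = -6 + 0 = -6)
1/(241452 + U(l(-25))) = 1/(241452 - 6) = 1/241446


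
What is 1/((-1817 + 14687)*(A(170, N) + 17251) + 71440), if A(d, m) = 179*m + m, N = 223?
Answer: 1/738693610 ≈ 1.3537e-9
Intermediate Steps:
A(d, m) = 180*m
1/((-1817 + 14687)*(A(170, N) + 17251) + 71440) = 1/((-1817 + 14687)*(180*223 + 17251) + 71440) = 1/(12870*(40140 + 17251) + 71440) = 1/(12870*57391 + 71440) = 1/(738622170 + 71440) = 1/738693610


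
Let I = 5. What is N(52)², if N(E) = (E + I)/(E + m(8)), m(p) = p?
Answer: 361/400 ≈ 0.90250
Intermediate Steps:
N(E) = (5 + E)/(8 + E) (N(E) = (E + 5)/(E + 8) = (5 + E)/(8 + E))
N(52)² = ((5 + 52)/(8 + 52))² = (57/60)² = ((1/60)*57)² = (19/20)² = 361/400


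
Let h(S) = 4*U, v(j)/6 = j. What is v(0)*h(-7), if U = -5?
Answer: 0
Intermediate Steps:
v(j) = 6*j
h(S) = -20 (h(S) = 4*(-5) = -20)
v(0)*h(-7) = (6*0)*(-20) = 0*(-20) = 0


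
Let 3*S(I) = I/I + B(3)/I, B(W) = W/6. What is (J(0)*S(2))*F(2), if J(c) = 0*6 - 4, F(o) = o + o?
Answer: -20/3 ≈ -6.6667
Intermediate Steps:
B(W) = W/6 (B(W) = W*(⅙) = W/6)
F(o) = 2*o
S(I) = ⅓ + 1/(6*I) (S(I) = (I/I + ((⅙)*3)/I)/3 = (1 + 1/(2*I))/3 = ⅓ + 1/(6*I))
J(c) = -4 (J(c) = 0 - 4 = -4)
(J(0)*S(2))*F(2) = (-2*(1 + 2*2)/(3*2))*(2*2) = -2*(1 + 4)/(3*2)*4 = -2*5/(3*2)*4 = -4*5/12*4 = -5/3*4 = -20/3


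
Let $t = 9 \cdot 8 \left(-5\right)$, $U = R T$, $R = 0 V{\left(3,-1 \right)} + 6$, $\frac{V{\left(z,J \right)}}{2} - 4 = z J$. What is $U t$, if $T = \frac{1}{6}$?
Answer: $-360$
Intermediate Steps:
$V{\left(z,J \right)} = 8 + 2 J z$ ($V{\left(z,J \right)} = 8 + 2 z J = 8 + 2 J z$)
$T = \frac{1}{6} \approx 0.16667$
$R = 6$ ($R = 0 \left(8 + 2 \left(-1\right) 3\right) + 6 = 0 \left(8 - 6\right) + 6 = 0 \cdot 2 + 6 = 0 + 6 = 6$)
$U = 1$ ($U = 6 \cdot \frac{1}{6} = 1$)
$t = -360$ ($t = 72 \left(-5\right) = -360$)
$U t = 1 \left(-360\right) = -360$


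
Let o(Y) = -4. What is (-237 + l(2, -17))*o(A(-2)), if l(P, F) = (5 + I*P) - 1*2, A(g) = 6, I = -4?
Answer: 968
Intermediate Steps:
l(P, F) = 3 - 4*P (l(P, F) = (5 - 4*P) - 1*2 = (5 - 4*P) - 2 = 3 - 4*P)
(-237 + l(2, -17))*o(A(-2)) = (-237 + (3 - 4*2))*(-4) = (-237 + (3 - 8))*(-4) = (-237 - 5)*(-4) = -242*(-4) = 968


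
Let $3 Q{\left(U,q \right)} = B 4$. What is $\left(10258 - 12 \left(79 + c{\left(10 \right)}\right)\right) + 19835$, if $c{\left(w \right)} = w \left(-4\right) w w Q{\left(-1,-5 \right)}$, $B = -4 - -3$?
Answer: $-34855$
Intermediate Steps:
$B = -1$ ($B = -4 + 3 = -1$)
$Q{\left(U,q \right)} = - \frac{4}{3}$ ($Q{\left(U,q \right)} = \frac{\left(-1\right) 4}{3} = \frac{1}{3} \left(-4\right) = - \frac{4}{3}$)
$c{\left(w \right)} = \frac{16 w^{3}}{3}$ ($c{\left(w \right)} = w \left(-4\right) w w \left(- \frac{4}{3}\right) = - 4 w w w \left(- \frac{4}{3}\right) = - 4 w^{2} w \left(- \frac{4}{3}\right) = - 4 w^{3} \left(- \frac{4}{3}\right) = \frac{16 w^{3}}{3}$)
$\left(10258 - 12 \left(79 + c{\left(10 \right)}\right)\right) + 19835 = \left(10258 - 12 \left(79 + \frac{16 \cdot 10^{3}}{3}\right)\right) + 19835 = \left(10258 - 12 \left(79 + \frac{16}{3} \cdot 1000\right)\right) + 19835 = \left(10258 - 12 \left(79 + \frac{16000}{3}\right)\right) + 19835 = \left(10258 - 64948\right) + 19835 = -54690 + 19835 = -34855$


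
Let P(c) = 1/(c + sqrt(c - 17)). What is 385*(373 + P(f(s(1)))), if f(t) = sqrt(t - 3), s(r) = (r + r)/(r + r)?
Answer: 143605 + 385/(sqrt(-17 + I*sqrt(2)) + I*sqrt(2)) ≈ 1.4361e+5 - 69.417*I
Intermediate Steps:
s(r) = 1 (s(r) = (2*r)/((2*r)) = (2*r)*(1/(2*r)) = 1)
f(t) = sqrt(-3 + t)
P(c) = 1/(c + sqrt(-17 + c))
385*(373 + P(f(s(1)))) = 385*(373 + 1/(sqrt(-3 + 1) + sqrt(-17 + sqrt(-3 + 1)))) = 385*(373 + 1/(sqrt(-2) + sqrt(-17 + sqrt(-2)))) = 385*(373 + 1/(I*sqrt(2) + sqrt(-17 + I*sqrt(2)))) = 385*(373 + 1/(sqrt(-17 + I*sqrt(2)) + I*sqrt(2))) = 143605 + 385/(sqrt(-17 + I*sqrt(2)) + I*sqrt(2))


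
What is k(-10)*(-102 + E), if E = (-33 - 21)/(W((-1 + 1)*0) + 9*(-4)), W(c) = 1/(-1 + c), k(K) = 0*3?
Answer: 0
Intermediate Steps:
k(K) = 0
E = 54/37 (E = (-33 - 21)/(1/(-1 + (-1 + 1)*0) + 9*(-4)) = -54/(1/(-1 + 0*0) - 36) = -54/(1/(-1 + 0) - 36) = -54/(1/(-1) - 36) = -54/(-1 - 36) = -54/(-37) = -54*(-1/37) = 54/37 ≈ 1.4595)
k(-10)*(-102 + E) = 0*(-102 + 54/37) = 0*(-3720/37) = 0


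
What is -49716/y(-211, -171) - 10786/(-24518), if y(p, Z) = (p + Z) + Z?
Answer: 612450773/6779227 ≈ 90.342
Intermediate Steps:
y(p, Z) = p + 2*Z (y(p, Z) = (Z + p) + Z = p + 2*Z)
-49716/y(-211, -171) - 10786/(-24518) = -49716/(-211 + 2*(-171)) - 10786/(-24518) = -49716/(-211 - 342) - 10786*(-1/24518) = -49716/(-553) + 5393/12259 = -49716*(-1/553) + 5393/12259 = 49716/553 + 5393/12259 = 612450773/6779227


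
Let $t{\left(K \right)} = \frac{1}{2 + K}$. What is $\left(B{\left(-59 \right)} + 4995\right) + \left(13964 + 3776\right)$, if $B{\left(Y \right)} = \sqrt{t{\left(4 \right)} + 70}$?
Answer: $22735 + \frac{\sqrt{2526}}{6} \approx 22743.0$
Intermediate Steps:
$B{\left(Y \right)} = \frac{\sqrt{2526}}{6}$ ($B{\left(Y \right)} = \sqrt{\frac{1}{2 + 4} + 70} = \sqrt{\frac{1}{6} + 70} = \sqrt{\frac{421}{6}} = \frac{\sqrt{2526}}{6}$)
$\left(B{\left(-59 \right)} + 4995\right) + \left(13964 + 3776\right) = \left(\frac{\sqrt{2526}}{6} + 4995\right) + \left(13964 + 3776\right) = \left(4995 + \frac{\sqrt{2526}}{6}\right) + 17740 = 22735 + \frac{\sqrt{2526}}{6}$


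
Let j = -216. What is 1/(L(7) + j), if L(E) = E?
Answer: -1/209 ≈ -0.0047847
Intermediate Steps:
1/(L(7) + j) = 1/(7 - 216) = 1/(-209) = -1/209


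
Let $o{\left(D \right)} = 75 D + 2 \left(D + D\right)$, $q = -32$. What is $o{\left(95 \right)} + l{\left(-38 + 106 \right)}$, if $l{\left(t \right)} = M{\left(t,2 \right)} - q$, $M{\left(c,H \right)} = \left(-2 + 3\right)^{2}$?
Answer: $7538$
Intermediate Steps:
$M{\left(c,H \right)} = 1$ ($M{\left(c,H \right)} = 1^{2} = 1$)
$l{\left(t \right)} = 33$ ($l{\left(t \right)} = 1 - -32 = 1 + 32 = 33$)
$o{\left(D \right)} = 79 D$ ($o{\left(D \right)} = 75 D + 2 \cdot 2 D = 75 D + 4 D = 79 D$)
$o{\left(95 \right)} + l{\left(-38 + 106 \right)} = 79 \cdot 95 + 33 = 7505 + 33 = 7538$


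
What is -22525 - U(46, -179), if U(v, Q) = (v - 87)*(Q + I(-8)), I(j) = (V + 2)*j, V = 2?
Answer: -31176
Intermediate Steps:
I(j) = 4*j (I(j) = (2 + 2)*j = 4*j)
U(v, Q) = (-87 + v)*(-32 + Q) (U(v, Q) = (v - 87)*(Q + 4*(-8)) = (-87 + v)*(Q - 32) = (-87 + v)*(-32 + Q))
-22525 - U(46, -179) = -22525 - (2784 - 87*(-179) - 32*46 - 179*46) = -22525 - (2784 + 15573 - 1472 - 8234) = -22525 - 1*8651 = -22525 - 8651 = -31176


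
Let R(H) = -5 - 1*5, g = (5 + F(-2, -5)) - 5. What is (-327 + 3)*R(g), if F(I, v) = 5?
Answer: 3240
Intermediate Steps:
g = 5 (g = (5 + 5) - 5 = 10 - 5 = 5)
R(H) = -10 (R(H) = -5 - 5 = -10)
(-327 + 3)*R(g) = (-327 + 3)*(-10) = -324*(-10) = 3240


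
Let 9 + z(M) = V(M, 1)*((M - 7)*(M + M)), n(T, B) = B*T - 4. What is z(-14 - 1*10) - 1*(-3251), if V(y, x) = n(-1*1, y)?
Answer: 33002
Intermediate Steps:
n(T, B) = -4 + B*T
V(y, x) = -4 - y (V(y, x) = -4 + y*(-1*1) = -4 + y*(-1) = -4 - y)
z(M) = -9 + 2*M*(-7 + M)*(-4 - M) (z(M) = -9 + (-4 - M)*((M - 7)*(M + M)) = -9 + (-4 - M)*((-7 + M)*(2*M)) = -9 + (-4 - M)*(2*M*(-7 + M)) = -9 + 2*M*(-7 + M)*(-4 - M))
z(-14 - 1*10) - 1*(-3251) = (-9 - 2*(-14 - 1*10)³ + 6*(-14 - 1*10)² + 56*(-14 - 1*10)) - 1*(-3251) = (-9 - 2*(-14 - 10)³ + 6*(-14 - 10)² + 56*(-14 - 10)) + 3251 = (-9 - 2*(-24)³ + 6*(-24)² + 56*(-24)) + 3251 = (-9 - 2*(-13824) + 6*576 - 1344) + 3251 = (-9 + 27648 + 3456 - 1344) + 3251 = 29751 + 3251 = 33002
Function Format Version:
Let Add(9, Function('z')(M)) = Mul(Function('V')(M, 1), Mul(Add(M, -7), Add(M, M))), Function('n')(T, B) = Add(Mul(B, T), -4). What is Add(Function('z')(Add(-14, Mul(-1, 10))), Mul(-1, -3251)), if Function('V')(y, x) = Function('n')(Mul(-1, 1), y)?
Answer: 33002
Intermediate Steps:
Function('n')(T, B) = Add(-4, Mul(B, T))
Function('V')(y, x) = Add(-4, Mul(-1, y)) (Function('V')(y, x) = Add(-4, Mul(y, Mul(-1, 1))) = Add(-4, Mul(y, -1)) = Add(-4, Mul(-1, y)))
Function('z')(M) = Add(-9, Mul(2, M, Add(-7, M), Add(-4, Mul(-1, M)))) (Function('z')(M) = Add(-9, Mul(Add(-4, Mul(-1, M)), Mul(Add(M, -7), Add(M, M)))) = Add(-9, Mul(Add(-4, Mul(-1, M)), Mul(Add(-7, M), Mul(2, M)))) = Add(-9, Mul(Add(-4, Mul(-1, M)), Mul(2, M, Add(-7, M)))) = Add(-9, Mul(2, M, Add(-7, M), Add(-4, Mul(-1, M)))))
Add(Function('z')(Add(-14, Mul(-1, 10))), Mul(-1, -3251)) = Add(Add(-9, Mul(-2, Pow(Add(-14, Mul(-1, 10)), 3)), Mul(6, Pow(Add(-14, Mul(-1, 10)), 2)), Mul(56, Add(-14, Mul(-1, 10)))), Mul(-1, -3251)) = Add(Add(-9, Mul(-2, Pow(Add(-14, -10), 3)), Mul(6, Pow(Add(-14, -10), 2)), Mul(56, Add(-14, -10))), 3251) = Add(Add(-9, Mul(-2, Pow(-24, 3)), Mul(6, Pow(-24, 2)), Mul(56, -24)), 3251) = Add(Add(-9, Mul(-2, -13824), Mul(6, 576), -1344), 3251) = Add(Add(-9, 27648, 3456, -1344), 3251) = Add(29751, 3251) = 33002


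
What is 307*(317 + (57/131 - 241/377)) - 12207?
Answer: 4200331170/49387 ≈ 85049.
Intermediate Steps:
307*(317 + (57/131 - 241/377)) - 12207 = 307*(317 - 10082/49387) - 12207 = 307*(15645597/49387) - 12207 = 4803198279/49387 - 12207 = 4200331170/49387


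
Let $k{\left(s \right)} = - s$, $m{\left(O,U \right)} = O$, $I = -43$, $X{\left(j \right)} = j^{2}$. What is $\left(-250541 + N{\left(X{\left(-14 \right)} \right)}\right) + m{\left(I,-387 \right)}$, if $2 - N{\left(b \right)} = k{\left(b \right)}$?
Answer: $-250386$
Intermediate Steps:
$N{\left(b \right)} = 2 + b$ ($N{\left(b \right)} = 2 - - b = 2 + b$)
$\left(-250541 + N{\left(X{\left(-14 \right)} \right)}\right) + m{\left(I,-387 \right)} = \left(-250541 + \left(2 + \left(-14\right)^{2}\right)\right) - 43 = \left(-250541 + \left(2 + 196\right)\right) - 43 = \left(-250541 + 198\right) - 43 = -250343 - 43 = -250386$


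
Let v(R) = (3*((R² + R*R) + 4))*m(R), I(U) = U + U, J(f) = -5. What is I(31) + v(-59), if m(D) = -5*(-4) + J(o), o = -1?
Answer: 313532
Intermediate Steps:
I(U) = 2*U
m(D) = 15 (m(D) = -5*(-4) - 5 = 20 - 5 = 15)
v(R) = 180 + 90*R² (v(R) = (3*((R² + R*R) + 4))*15 = (3*((R² + R²) + 4))*15 = (3*(2*R² + 4))*15 = (3*(4 + 2*R²))*15 = (12 + 6*R²)*15 = 180 + 90*R²)
I(31) + v(-59) = 2*31 + (180 + 90*(-59)²) = 62 + (180 + 90*3481) = 62 + (180 + 313290) = 62 + 313470 = 313532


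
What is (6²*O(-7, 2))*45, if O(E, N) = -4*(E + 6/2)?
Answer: 25920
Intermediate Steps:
O(E, N) = -12 - 4*E (O(E, N) = -4*(E + 6*(½)) = -4*(E + 3) = -4*(3 + E) = -12 - 4*E)
(6²*O(-7, 2))*45 = (6²*(-12 - 4*(-7)))*45 = (36*(-12 + 28))*45 = (36*16)*45 = 576*45 = 25920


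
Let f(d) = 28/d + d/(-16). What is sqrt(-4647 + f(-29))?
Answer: 9*I*sqrt(771835)/116 ≈ 68.163*I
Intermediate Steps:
f(d) = 28/d - d/16 (f(d) = 28/d + d*(-1/16) = 28/d - d/16)
sqrt(-4647 + f(-29)) = sqrt(-4647 + (28/(-29) - 1/16*(-29))) = sqrt(-4647 + (28*(-1/29) + 29/16)) = sqrt(-4647 + (-28/29 + 29/16)) = sqrt(-4647 + 393/464) = sqrt(-2155815/464) = 9*I*sqrt(771835)/116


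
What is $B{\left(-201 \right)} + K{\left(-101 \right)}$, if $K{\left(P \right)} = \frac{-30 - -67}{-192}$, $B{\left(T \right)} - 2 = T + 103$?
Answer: $- \frac{18469}{192} \approx -96.193$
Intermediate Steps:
$B{\left(T \right)} = 105 + T$ ($B{\left(T \right)} = 2 + \left(T + 103\right) = 2 + \left(103 + T\right) = 105 + T$)
$K{\left(P \right)} = - \frac{37}{192}$ ($K{\left(P \right)} = \left(-30 + 67\right) \left(- \frac{1}{192}\right) = 37 \left(- \frac{1}{192}\right) = - \frac{37}{192}$)
$B{\left(-201 \right)} + K{\left(-101 \right)} = \left(105 - 201\right) - \frac{37}{192} = -96 - \frac{37}{192} = - \frac{18469}{192}$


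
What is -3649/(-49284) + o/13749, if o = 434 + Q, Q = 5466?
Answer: 113648567/225868572 ≈ 0.50316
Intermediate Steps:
o = 5900 (o = 434 + 5466 = 5900)
-3649/(-49284) + o/13749 = -3649/(-49284) + 5900/13749 = -3649*(-1/49284) + 5900*(1/13749) = 3649/49284 + 5900/13749 = 113648567/225868572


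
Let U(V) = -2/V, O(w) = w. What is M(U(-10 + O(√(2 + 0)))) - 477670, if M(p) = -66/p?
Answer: -478000 + 33*√2 ≈ -4.7795e+5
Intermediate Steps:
M(U(-10 + O(√(2 + 0)))) - 477670 = -(330 - 33*√(2 + 0)) - 477670 = -(330 - 33*√2) - 477670 = -66*(5 - √2/2) - 477670 = (-330 + 33*√2) - 477670 = -478000 + 33*√2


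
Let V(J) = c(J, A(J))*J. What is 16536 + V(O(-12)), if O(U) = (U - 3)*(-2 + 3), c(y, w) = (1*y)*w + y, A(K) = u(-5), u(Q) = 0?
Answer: 16761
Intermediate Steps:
A(K) = 0
c(y, w) = y + w*y (c(y, w) = y*w + y = w*y + y = y + w*y)
O(U) = -3 + U (O(U) = (-3 + U)*1 = -3 + U)
V(J) = J² (V(J) = (J*(1 + 0))*J = (J*1)*J = J*J = J²)
16536 + V(O(-12)) = 16536 + (-3 - 12)² = 16536 + (-15)² = 16536 + 225 = 16761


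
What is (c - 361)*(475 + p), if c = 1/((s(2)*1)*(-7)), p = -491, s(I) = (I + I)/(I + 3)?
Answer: 40452/7 ≈ 5778.9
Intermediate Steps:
s(I) = 2*I/(3 + I) (s(I) = (2*I)/(3 + I) = 2*I/(3 + I))
c = -5/28 (c = 1/(((2*2/(3 + 2))*1)*(-7)) = 1/(((2*2/5)*1)*(-7)) = 1/(((2*2*(⅕))*1)*(-7)) = 1/(((⅘)*1)*(-7)) = 1/((⅘)*(-7)) = 1/(-28/5) = -5/28 ≈ -0.17857)
(c - 361)*(475 + p) = (-5/28 - 361)*(475 - 491) = -10113/28*(-16) = 40452/7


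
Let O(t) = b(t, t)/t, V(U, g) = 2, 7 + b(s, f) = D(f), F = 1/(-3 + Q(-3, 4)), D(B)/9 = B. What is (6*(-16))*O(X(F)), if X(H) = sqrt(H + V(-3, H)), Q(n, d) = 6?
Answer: -864 + 96*sqrt(21) ≈ -424.07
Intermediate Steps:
D(B) = 9*B
F = 1/3 (F = 1/(-3 + 6) = 1/3 ≈ 0.33333)
b(s, f) = -7 + 9*f
X(H) = sqrt(2 + H) (X(H) = sqrt(H + 2) = sqrt(2 + H))
O(t) = (-7 + 9*t)/t
(6*(-16))*O(X(F)) = (6*(-16))*(9 - 7/sqrt(2 + 1/3)) = -96*(9 - 7*sqrt(21)/7) = -96*(9 - sqrt(21)) = -864 + 96*sqrt(21)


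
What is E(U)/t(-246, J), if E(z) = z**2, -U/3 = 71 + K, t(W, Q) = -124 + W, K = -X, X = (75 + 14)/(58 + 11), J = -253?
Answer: -62530/529 ≈ -118.20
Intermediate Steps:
X = 89/69 ≈ 1.2899
K = -89/69 (K = -1*89/69 = -89/69 ≈ -1.2899)
U = -4810/23 (U = -3*(71 - 89/69) = -3*4810/69 = -4810/23 ≈ -209.13)
E(U)/t(-246, J) = (-4810/23)**2/(-124 - 246) = (23136100/529)/(-370) = (23136100/529)*(-1/370) = -62530/529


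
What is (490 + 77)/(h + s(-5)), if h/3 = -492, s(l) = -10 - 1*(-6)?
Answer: -567/1480 ≈ -0.38311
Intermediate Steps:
s(l) = -4 (s(l) = -10 + 6 = -4)
h = -1476 (h = 3*(-492) = -1476)
(490 + 77)/(h + s(-5)) = (490 + 77)/(-1476 - 4) = 567/(-1480) = 567*(-1/1480) = -567/1480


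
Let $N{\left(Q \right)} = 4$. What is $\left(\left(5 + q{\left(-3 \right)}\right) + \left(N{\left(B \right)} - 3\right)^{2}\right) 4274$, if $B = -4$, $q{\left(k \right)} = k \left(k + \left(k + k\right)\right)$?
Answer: $141042$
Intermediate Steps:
$q{\left(k \right)} = 3 k^{2}$ ($q{\left(k \right)} = k \left(k + 2 k\right) = k 3 k = 3 k^{2}$)
$\left(\left(5 + q{\left(-3 \right)}\right) + \left(N{\left(B \right)} - 3\right)^{2}\right) 4274 = \left(\left(5 + 3 \left(-3\right)^{2}\right) + \left(4 - 3\right)^{2}\right) 4274 = \left(\left(5 + 3 \cdot 9\right) + 1^{2}\right) 4274 = \left(\left(5 + 27\right) + 1\right) 4274 = \left(32 + 1\right) 4274 = 33 \cdot 4274 = 141042$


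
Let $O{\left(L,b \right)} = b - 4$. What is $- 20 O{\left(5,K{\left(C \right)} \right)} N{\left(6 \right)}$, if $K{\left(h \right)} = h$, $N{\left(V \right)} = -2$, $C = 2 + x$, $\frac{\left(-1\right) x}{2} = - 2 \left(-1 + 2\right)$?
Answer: $80$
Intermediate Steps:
$x = 4$ ($x = - 2 \left(- 2 \left(-1 + 2\right)\right) = - 2 \left(\left(-2\right) 1\right) = \left(-2\right) \left(-2\right) = 4$)
$C = 6$ ($C = 2 + 4 = 6$)
$O{\left(L,b \right)} = -4 + b$ ($O{\left(L,b \right)} = b - 4 = -4 + b$)
$- 20 O{\left(5,K{\left(C \right)} \right)} N{\left(6 \right)} = - 20 \left(-4 + 6\right) \left(-2\right) = \left(-20\right) 2 \left(-2\right) = \left(-40\right) \left(-2\right) = 80$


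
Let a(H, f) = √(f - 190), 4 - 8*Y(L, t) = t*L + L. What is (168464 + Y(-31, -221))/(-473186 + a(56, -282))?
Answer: -19827912958/55976247767 - 83806*I*√118/55976247767 ≈ -0.35422 - 1.6263e-5*I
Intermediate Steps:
Y(L, t) = ½ - L/8 - L*t/8 (Y(L, t) = ½ - (t*L + L)/8 = ½ - (L*t + L)/8 = ½ - (L + L*t)/8 = ½ + (-L/8 - L*t/8) = ½ - L/8 - L*t/8)
a(H, f) = √(-190 + f)
(168464 + Y(-31, -221))/(-473186 + a(56, -282)) = (168464 + (½ - ⅛*(-31) - ⅛*(-31)*(-221)))/(-473186 + √(-190 - 282)) = (168464 + (½ + 31/8 - 6851/8))/(-473186 + √(-472)) = (168464 - 852)/(-473186 + 2*I*√118) = 167612/(-473186 + 2*I*√118)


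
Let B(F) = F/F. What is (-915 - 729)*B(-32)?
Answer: -1644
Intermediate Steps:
B(F) = 1
(-915 - 729)*B(-32) = (-915 - 729)*1 = -1644*1 = -1644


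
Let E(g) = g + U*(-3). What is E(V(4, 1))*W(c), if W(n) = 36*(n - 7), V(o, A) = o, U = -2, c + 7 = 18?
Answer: 1440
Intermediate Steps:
c = 11 (c = -7 + 18 = 11)
W(n) = -252 + 36*n (W(n) = 36*(-7 + n) = -252 + 36*n)
E(g) = 6 + g (E(g) = g - 2*(-3) = g + 6 = 6 + g)
E(V(4, 1))*W(c) = (6 + 4)*(-252 + 36*11) = 10*(-252 + 396) = 10*144 = 1440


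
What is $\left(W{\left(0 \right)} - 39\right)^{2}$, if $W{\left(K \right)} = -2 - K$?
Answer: $1681$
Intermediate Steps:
$\left(W{\left(0 \right)} - 39\right)^{2} = \left(\left(-2 - 0\right) - 39\right)^{2} = \left(\left(-2 + 0\right) - 39\right)^{2} = \left(-2 - 39\right)^{2} = \left(-41\right)^{2} = 1681$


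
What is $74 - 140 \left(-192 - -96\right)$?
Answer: $13514$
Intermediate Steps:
$74 - 140 \left(-192 - -96\right) = 74 - 140 \left(-192 + 96\right) = 74 - -13440 = 74 + 13440 = 13514$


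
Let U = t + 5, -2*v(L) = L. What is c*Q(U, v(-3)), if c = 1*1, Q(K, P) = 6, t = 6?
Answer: 6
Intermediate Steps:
v(L) = -L/2
U = 11 (U = 6 + 5 = 11)
c = 1
c*Q(U, v(-3)) = 1*6 = 6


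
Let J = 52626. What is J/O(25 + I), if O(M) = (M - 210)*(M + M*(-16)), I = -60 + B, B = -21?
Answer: -179/760 ≈ -0.23553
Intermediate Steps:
I = -81 (I = -60 - 21 = -81)
O(M) = -15*M*(-210 + M) (O(M) = (-210 + M)*(M - 16*M) = (-210 + M)*(-15*M) = -15*M*(-210 + M))
J/O(25 + I) = 52626/((15*(25 - 81)*(210 - (25 - 81)))) = 52626/((15*(-56)*(210 - 1*(-56)))) = 52626/((15*(-56)*(210 + 56))) = 52626/((15*(-56)*266)) = 52626/(-223440) = 52626*(-1/223440) = -179/760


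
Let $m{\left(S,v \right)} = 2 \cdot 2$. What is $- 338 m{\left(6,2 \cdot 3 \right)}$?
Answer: $-1352$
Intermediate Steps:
$m{\left(S,v \right)} = 4$
$- 338 m{\left(6,2 \cdot 3 \right)} = \left(-338\right) 4 = -1352$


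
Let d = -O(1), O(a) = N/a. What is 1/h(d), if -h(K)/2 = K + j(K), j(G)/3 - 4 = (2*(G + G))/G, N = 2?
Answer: -1/44 ≈ -0.022727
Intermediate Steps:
O(a) = 2/a
j(G) = 24 (j(G) = 12 + 3*((2*(G + G))/G) = 12 + 3*((2*(2*G))/G) = 12 + 3*((4*G)/G) = 12 + 3*4 = 12 + 12 = 24)
d = -2 (d = -2/1 = -2 ≈ -2.0000)
h(K) = -48 - 2*K (h(K) = -2*(K + 24) = -2*(24 + K) = -48 - 2*K)
1/h(d) = 1/(-48 - 2*(-2)) = 1/(-48 + 4) = 1/(-44) = -1/44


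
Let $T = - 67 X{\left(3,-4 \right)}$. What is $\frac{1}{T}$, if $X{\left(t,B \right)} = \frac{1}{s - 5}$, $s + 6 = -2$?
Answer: $\frac{13}{67} \approx 0.19403$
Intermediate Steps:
$s = -8$ ($s = -6 - 2 = -8$)
$X{\left(t,B \right)} = - \frac{1}{13}$ ($X{\left(t,B \right)} = \frac{1}{-8 - 5} = \frac{1}{-13} = - \frac{1}{13}$)
$T = \frac{67}{13}$ ($T = \left(-67\right) \left(- \frac{1}{13}\right) = \frac{67}{13} \approx 5.1538$)
$\frac{1}{T} = \frac{1}{\frac{67}{13}} = \frac{13}{67}$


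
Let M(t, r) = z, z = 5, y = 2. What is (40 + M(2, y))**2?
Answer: 2025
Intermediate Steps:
M(t, r) = 5
(40 + M(2, y))**2 = (40 + 5)**2 = 45**2 = 2025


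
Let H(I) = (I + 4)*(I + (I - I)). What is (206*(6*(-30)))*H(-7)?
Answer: -778680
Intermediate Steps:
H(I) = I*(4 + I) (H(I) = (4 + I)*(I + 0) = (4 + I)*I = I*(4 + I))
(206*(6*(-30)))*H(-7) = (206*(6*(-30)))*(-7*(4 - 7)) = (206*(-180))*(-7*(-3)) = -37080*21 = -778680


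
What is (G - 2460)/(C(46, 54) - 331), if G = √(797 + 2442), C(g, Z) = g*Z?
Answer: -2460/2153 + √3239/2153 ≈ -1.1162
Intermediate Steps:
C(g, Z) = Z*g
G = √3239 ≈ 56.912
(G - 2460)/(C(46, 54) - 331) = (√3239 - 2460)/(54*46 - 331) = (-2460 + √3239)/(2484 - 331) = (-2460 + √3239)/2153 = (-2460 + √3239)*(1/2153) = -2460/2153 + √3239/2153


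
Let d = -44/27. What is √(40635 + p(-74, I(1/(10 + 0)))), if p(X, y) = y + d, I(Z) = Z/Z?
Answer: 2*√822846/9 ≈ 201.58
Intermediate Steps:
d = -44/27 (d = -44*1/27 = -44/27 ≈ -1.6296)
I(Z) = 1
p(X, y) = -44/27 + y (p(X, y) = y - 44/27 = -44/27 + y)
√(40635 + p(-74, I(1/(10 + 0)))) = √(40635 + (-44/27 + 1)) = √(40635 - 17/27) = √(1097128/27) = 2*√822846/9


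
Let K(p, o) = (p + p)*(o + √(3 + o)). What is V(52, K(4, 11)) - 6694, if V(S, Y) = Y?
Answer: -6606 + 8*√14 ≈ -6576.1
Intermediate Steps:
K(p, o) = 2*p*(o + √(3 + o)) (K(p, o) = (2*p)*(o + √(3 + o)) = 2*p*(o + √(3 + o)))
V(52, K(4, 11)) - 6694 = 2*4*(11 + √(3 + 11)) - 6694 = 2*4*(11 + √14) - 6694 = (88 + 8*√14) - 6694 = -6606 + 8*√14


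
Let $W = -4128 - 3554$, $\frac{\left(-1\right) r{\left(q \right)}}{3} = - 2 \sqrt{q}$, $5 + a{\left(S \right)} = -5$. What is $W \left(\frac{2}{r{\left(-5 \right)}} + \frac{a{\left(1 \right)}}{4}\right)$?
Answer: $19205 + \frac{7682 i \sqrt{5}}{15} \approx 19205.0 + 1145.2 i$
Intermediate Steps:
$a{\left(S \right)} = -10$ ($a{\left(S \right)} = -5 - 5 = -10$)
$r{\left(q \right)} = 6 \sqrt{q}$ ($r{\left(q \right)} = - 3 \left(- 2 \sqrt{q}\right) = 6 \sqrt{q}$)
$W = -7682$ ($W = -4128 - 3554 = -7682$)
$W \left(\frac{2}{r{\left(-5 \right)}} + \frac{a{\left(1 \right)}}{4}\right) = - 7682 \left(\frac{2}{6 \sqrt{-5}} - \frac{10}{4}\right) = - 7682 \left(\frac{2}{6 i \sqrt{5}} - \frac{5}{2}\right) = - 7682 \left(2 \left(- \frac{i \sqrt{5}}{30}\right) - \frac{5}{2}\right) = - 7682 \left(- \frac{i \sqrt{5}}{15} - \frac{5}{2}\right) = - 7682 \left(- \frac{5}{2} - \frac{i \sqrt{5}}{15}\right) = 19205 + \frac{7682 i \sqrt{5}}{15}$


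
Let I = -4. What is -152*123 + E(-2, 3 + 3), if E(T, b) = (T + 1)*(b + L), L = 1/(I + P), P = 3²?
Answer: -93511/5 ≈ -18702.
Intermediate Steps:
P = 9
L = ⅕ (L = 1/(-4 + 9) = 1/5 = ⅕ ≈ 0.20000)
E(T, b) = (1 + T)*(⅕ + b) (E(T, b) = (T + 1)*(b + ⅕) = (1 + T)*(⅕ + b))
-152*123 + E(-2, 3 + 3) = -152*123 + (⅕ + (3 + 3) + (⅕)*(-2) - 2*(3 + 3)) = -18696 + (⅕ + 6 - ⅖ - 2*6) = -18696 + (⅕ + 6 - ⅖ - 12) = -18696 - 31/5 = -93511/5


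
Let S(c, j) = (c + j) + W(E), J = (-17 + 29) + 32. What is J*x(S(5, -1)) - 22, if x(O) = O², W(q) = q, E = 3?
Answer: 2134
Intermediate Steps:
J = 44 (J = 12 + 32 = 44)
S(c, j) = 3 + c + j (S(c, j) = (c + j) + 3 = 3 + c + j)
J*x(S(5, -1)) - 22 = 44*(3 + 5 - 1)² - 22 = 44*7² - 22 = 44*49 - 22 = 2156 - 22 = 2134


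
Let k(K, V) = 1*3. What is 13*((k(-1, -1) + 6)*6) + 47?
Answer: 749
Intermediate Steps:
k(K, V) = 3
13*((k(-1, -1) + 6)*6) + 47 = 13*((3 + 6)*6) + 47 = 13*(9*6) + 47 = 13*54 + 47 = 702 + 47 = 749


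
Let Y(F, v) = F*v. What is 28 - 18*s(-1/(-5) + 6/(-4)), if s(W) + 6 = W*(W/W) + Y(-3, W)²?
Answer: -5719/50 ≈ -114.38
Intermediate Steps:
s(W) = -6 + W + 9*W² (s(W) = -6 + (W*(W/W) + (-3*W)²) = -6 + (W*1 + 9*W²) = -6 + (W + 9*W²) = -6 + W + 9*W²)
28 - 18*s(-1/(-5) + 6/(-4)) = 28 - 18*(-6 + (-1/(-5) + 6/(-4)) + 9*(-1/(-5) + 6/(-4))²) = 28 - 18*(-6 + (-1*(-⅕) + 6*(-¼)) + 9*(-1*(-⅕) + 6*(-¼))²) = 28 - 18*(-6 + (⅕ - 3/2) + 9*(⅕ - 3/2)²) = 28 - 18*(-6 - 13/10 + 9*(-13/10)²) = 28 - 18*(-6 - 13/10 + 9*(169/100)) = 28 - 18*(-6 - 13/10 + 1521/100) = 28 - 18*791/100 = 28 - 7119/50 = -5719/50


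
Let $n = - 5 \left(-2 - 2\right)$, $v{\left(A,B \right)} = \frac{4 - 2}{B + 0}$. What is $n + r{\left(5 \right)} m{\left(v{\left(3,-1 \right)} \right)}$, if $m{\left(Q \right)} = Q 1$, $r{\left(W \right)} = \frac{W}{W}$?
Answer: $18$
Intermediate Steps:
$v{\left(A,B \right)} = \frac{2}{B}$ ($v{\left(A,B \right)} = \frac{4 + \left(-5 + 3\right)}{B} = \frac{4 - 2}{B} = \frac{2}{B}$)
$r{\left(W \right)} = 1$
$m{\left(Q \right)} = Q$
$n = 20$ ($n = \left(-5\right) \left(-4\right) = 20$)
$n + r{\left(5 \right)} m{\left(v{\left(3,-1 \right)} \right)} = 20 + 1 \frac{2}{-1} = 20 + 1 \cdot 2 \left(-1\right) = 20 + 1 \left(-2\right) = 20 - 2 = 18$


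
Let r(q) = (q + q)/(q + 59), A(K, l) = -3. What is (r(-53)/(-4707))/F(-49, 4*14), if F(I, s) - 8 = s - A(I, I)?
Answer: 53/946107 ≈ 5.6019e-5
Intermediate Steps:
r(q) = 2*q/(59 + q) (r(q) = (2*q)/(59 + q) = 2*q/(59 + q))
F(I, s) = 11 + s (F(I, s) = 8 + (s - 1*(-3)) = 8 + (s + 3) = 8 + (3 + s) = 11 + s)
(r(-53)/(-4707))/F(-49, 4*14) = ((2*(-53)/(59 - 53))/(-4707))/(11 + 4*14) = ((2*(-53)/6)*(-1/4707))/(11 + 56) = ((2*(-53)*(1/6))*(-1/4707))/67 = -53/3*(-1/4707)*(1/67) = (53/14121)*(1/67) = 53/946107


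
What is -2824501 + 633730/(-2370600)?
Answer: -669576270433/237060 ≈ -2.8245e+6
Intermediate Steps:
-2824501 + 633730/(-2370600) = -2824501 + 633730*(-1/2370600) = -2824501 - 63373/237060 = -669576270433/237060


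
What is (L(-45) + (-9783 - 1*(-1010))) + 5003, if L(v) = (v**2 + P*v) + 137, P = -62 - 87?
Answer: 5097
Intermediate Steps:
P = -149
L(v) = 137 + v**2 - 149*v (L(v) = (v**2 - 149*v) + 137 = 137 + v**2 - 149*v)
(L(-45) + (-9783 - 1*(-1010))) + 5003 = ((137 + (-45)**2 - 149*(-45)) + (-9783 - 1*(-1010))) + 5003 = ((137 + 2025 + 6705) + (-9783 + 1010)) + 5003 = (8867 - 8773) + 5003 = 94 + 5003 = 5097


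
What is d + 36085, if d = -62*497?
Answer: 5271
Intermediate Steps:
d = -30814
d + 36085 = -30814 + 36085 = 5271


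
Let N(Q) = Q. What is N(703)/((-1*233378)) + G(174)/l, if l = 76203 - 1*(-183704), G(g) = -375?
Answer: -270231371/60656575846 ≈ -0.0044551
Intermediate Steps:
l = 259907 (l = 76203 + 183704 = 259907)
N(703)/((-1*233378)) + G(174)/l = 703/((-1*233378)) - 375/259907 = 703/(-233378) - 375*1/259907 = 703*(-1/233378) - 375/259907 = -703/233378 - 375/259907 = -270231371/60656575846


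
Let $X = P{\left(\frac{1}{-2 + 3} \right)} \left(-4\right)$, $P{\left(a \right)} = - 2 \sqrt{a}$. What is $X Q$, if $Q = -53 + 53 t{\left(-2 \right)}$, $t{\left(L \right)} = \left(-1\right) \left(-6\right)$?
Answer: $2120$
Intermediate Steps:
$t{\left(L \right)} = 6$
$Q = 265$ ($Q = -53 + 53 \cdot 6 = -53 + 318 = 265$)
$X = 8$ ($X = - 2 \sqrt{\frac{1}{-2 + 3}} \left(-4\right) = - 2 \sqrt{1^{-1}} \left(-4\right) = - 2 \sqrt{1} \left(-4\right) = \left(-2\right) 1 \left(-4\right) = \left(-2\right) \left(-4\right) = 8$)
$X Q = 8 \cdot 265 = 2120$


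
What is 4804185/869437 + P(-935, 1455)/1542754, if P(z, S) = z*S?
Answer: 6228871794765/1341327409498 ≈ 4.6438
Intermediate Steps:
P(z, S) = S*z
4804185/869437 + P(-935, 1455)/1542754 = 4804185/869437 + (1455*(-935))/1542754 = 4804185*(1/869437) - 1360425*1/1542754 = 4804185/869437 - 1360425/1542754 = 6228871794765/1341327409498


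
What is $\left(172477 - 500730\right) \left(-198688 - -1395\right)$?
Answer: $64762019129$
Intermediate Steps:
$\left(172477 - 500730\right) \left(-198688 - -1395\right) = - 328253 \left(-198688 + 1395\right) = \left(-328253\right) \left(-197293\right) = 64762019129$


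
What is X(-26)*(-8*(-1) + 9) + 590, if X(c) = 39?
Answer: 1253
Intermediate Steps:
X(-26)*(-8*(-1) + 9) + 590 = 39*(-8*(-1) + 9) + 590 = 39*(8 + 9) + 590 = 39*17 + 590 = 663 + 590 = 1253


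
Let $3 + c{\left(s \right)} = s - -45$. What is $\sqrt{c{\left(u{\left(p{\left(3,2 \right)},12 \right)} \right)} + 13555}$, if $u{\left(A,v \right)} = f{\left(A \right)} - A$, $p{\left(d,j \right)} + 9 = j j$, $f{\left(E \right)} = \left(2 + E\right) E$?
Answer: $3 \sqrt{1513} \approx 116.69$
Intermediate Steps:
$f{\left(E \right)} = E \left(2 + E\right)$
$p{\left(d,j \right)} = -9 + j^{2}$ ($p{\left(d,j \right)} = -9 + j j = -9 + j^{2}$)
$u{\left(A,v \right)} = - A + A \left(2 + A\right)$ ($u{\left(A,v \right)} = A \left(2 + A\right) - A = - A + A \left(2 + A\right)$)
$c{\left(s \right)} = 42 + s$ ($c{\left(s \right)} = -3 + \left(s - -45\right) = -3 + \left(s + 45\right) = -3 + \left(45 + s\right) = 42 + s$)
$\sqrt{c{\left(u{\left(p{\left(3,2 \right)},12 \right)} \right)} + 13555} = \sqrt{\left(42 + \left(-9 + 2^{2}\right) \left(1 - \left(9 - 2^{2}\right)\right)\right) + 13555} = \sqrt{\left(42 + \left(-9 + 4\right) \left(1 + \left(-9 + 4\right)\right)\right) + 13555} = \sqrt{\left(42 - 5 \left(1 - 5\right)\right) + 13555} = \sqrt{\left(42 - -20\right) + 13555} = \sqrt{\left(42 + 20\right) + 13555} = \sqrt{62 + 13555} = \sqrt{13617} = 3 \sqrt{1513}$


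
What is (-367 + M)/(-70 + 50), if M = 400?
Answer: -33/20 ≈ -1.6500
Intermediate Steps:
(-367 + M)/(-70 + 50) = (-367 + 400)/(-70 + 50) = 33/(-20) = 33*(-1/20) = -33/20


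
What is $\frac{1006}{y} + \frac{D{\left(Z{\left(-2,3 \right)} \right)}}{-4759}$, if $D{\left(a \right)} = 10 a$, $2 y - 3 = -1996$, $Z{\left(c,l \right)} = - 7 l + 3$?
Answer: $- \frac{9216368}{9484687} \approx -0.97171$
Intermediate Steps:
$Z{\left(c,l \right)} = 3 - 7 l$
$y = - \frac{1993}{2}$ ($y = \frac{3}{2} + \frac{1}{2} \left(-1996\right) = \frac{3}{2} - 998 = - \frac{1993}{2} \approx -996.5$)
$\frac{1006}{y} + \frac{D{\left(Z{\left(-2,3 \right)} \right)}}{-4759} = \frac{1006}{- \frac{1993}{2}} + \frac{10 \left(3 - 21\right)}{-4759} = 1006 \left(- \frac{2}{1993}\right) + 10 \left(3 - 21\right) \left(- \frac{1}{4759}\right) = - \frac{2012}{1993} + 10 \left(-18\right) \left(- \frac{1}{4759}\right) = - \frac{2012}{1993} - - \frac{180}{4759} = - \frac{2012}{1993} + \frac{180}{4759} = - \frac{9216368}{9484687}$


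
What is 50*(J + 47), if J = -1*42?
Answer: 250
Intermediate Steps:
J = -42
50*(J + 47) = 50*(-42 + 47) = 50*5 = 250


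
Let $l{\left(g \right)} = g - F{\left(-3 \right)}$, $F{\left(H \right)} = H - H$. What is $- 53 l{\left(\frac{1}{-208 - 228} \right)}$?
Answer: $\frac{53}{436} \approx 0.12156$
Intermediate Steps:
$F{\left(H \right)} = 0$
$l{\left(g \right)} = g$ ($l{\left(g \right)} = g - 0 = g + 0 = g$)
$- 53 l{\left(\frac{1}{-208 - 228} \right)} = - \frac{53}{-208 - 228} = - \frac{53}{-436} = \left(-53\right) \left(- \frac{1}{436}\right) = \frac{53}{436}$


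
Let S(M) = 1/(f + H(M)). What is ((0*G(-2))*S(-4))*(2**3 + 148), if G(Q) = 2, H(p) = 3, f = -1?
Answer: 0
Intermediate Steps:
S(M) = 1/2 (S(M) = 1/(-1 + 3) = 1/2)
((0*G(-2))*S(-4))*(2**3 + 148) = ((0*2)*(1/2))*(2**3 + 148) = (0*(1/2))*(8 + 148) = 0*156 = 0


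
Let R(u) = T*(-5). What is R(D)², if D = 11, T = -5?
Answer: 625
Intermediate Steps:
R(u) = 25 (R(u) = -5*(-5) = 25)
R(D)² = 25² = 625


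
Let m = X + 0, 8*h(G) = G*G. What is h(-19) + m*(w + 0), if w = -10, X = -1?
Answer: 441/8 ≈ 55.125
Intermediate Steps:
h(G) = G**2/8 (h(G) = (G*G)/8 = G**2/8)
m = -1 (m = -1 + 0 = -1)
h(-19) + m*(w + 0) = (1/8)*(-19)**2 - (-10 + 0) = (1/8)*361 - 1*(-10) = 361/8 + 10 = 441/8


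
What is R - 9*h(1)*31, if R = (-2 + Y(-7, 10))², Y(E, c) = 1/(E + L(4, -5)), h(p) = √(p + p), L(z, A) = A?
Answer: 625/144 - 279*√2 ≈ -390.23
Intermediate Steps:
h(p) = √2*√p (h(p) = √(2*p) = √2*√p)
Y(E, c) = 1/(-5 + E) (Y(E, c) = 1/(E - 5) = 1/(-5 + E))
R = 625/144 (R = (-2 + 1/(-5 - 7))² = (-2 + 1/(-12))² = (-2 - 1/12)² = (-25/12)² = 625/144 ≈ 4.3403)
R - 9*h(1)*31 = 625/144 - 9*(√2*√1)*31 = 625/144 - 9*(√2*1)*31 = 625/144 - 9*√2*31 = 625/144 - 279*√2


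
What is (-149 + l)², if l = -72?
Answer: 48841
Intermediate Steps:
(-149 + l)² = (-149 - 72)² = (-221)² = 48841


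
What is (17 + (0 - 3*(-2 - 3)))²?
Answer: 1024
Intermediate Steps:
(17 + (0 - 3*(-2 - 3)))² = (17 + (0 - 3*(-5)))² = (17 + (0 + 15))² = (17 + 15)² = 32² = 1024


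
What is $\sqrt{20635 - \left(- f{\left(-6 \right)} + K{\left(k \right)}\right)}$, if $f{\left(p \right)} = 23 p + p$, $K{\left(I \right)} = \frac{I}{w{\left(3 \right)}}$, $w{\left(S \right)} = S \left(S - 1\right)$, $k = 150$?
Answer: $3 \sqrt{2274} \approx 143.06$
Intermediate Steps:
$w{\left(S \right)} = S \left(-1 + S\right)$
$K{\left(I \right)} = \frac{I}{6}$ ($K{\left(I \right)} = \frac{I}{3 \left(-1 + 3\right)} = \frac{I}{3 \cdot 2} = \frac{I}{6}$)
$f{\left(p \right)} = 24 p$
$\sqrt{20635 - \left(- f{\left(-6 \right)} + K{\left(k \right)}\right)} = \sqrt{20635 - \left(144 + \frac{1}{6} \cdot 150\right)} = \sqrt{20635 - 169} = \sqrt{20466} = 3 \sqrt{2274}$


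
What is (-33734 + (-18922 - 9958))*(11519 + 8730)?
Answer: -1267870886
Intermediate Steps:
(-33734 + (-18922 - 9958))*(11519 + 8730) = (-33734 - 28880)*20249 = -62614*20249 = -1267870886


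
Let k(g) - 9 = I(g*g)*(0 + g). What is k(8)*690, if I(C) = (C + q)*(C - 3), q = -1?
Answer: 21219570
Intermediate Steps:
I(C) = (-1 + C)*(-3 + C) (I(C) = (C - 1)*(C - 3) = (-1 + C)*(-3 + C))
k(g) = 9 + g*(3 + g⁴ - 4*g²) (k(g) = 9 + (3 + (g*g)² - 4*g*g)*(0 + g) = 9 + (3 + (g²)² - 4*g²)*g = 9 + (3 + g⁴ - 4*g²)*g = 9 + g*(3 + g⁴ - 4*g²))
k(8)*690 = (9 + 8*(3 + 8⁴ - 4*8²))*690 = (9 + 8*(3 + 4096 - 4*64))*690 = (9 + 8*(3 + 4096 - 256))*690 = (9 + 8*3843)*690 = (9 + 30744)*690 = 30753*690 = 21219570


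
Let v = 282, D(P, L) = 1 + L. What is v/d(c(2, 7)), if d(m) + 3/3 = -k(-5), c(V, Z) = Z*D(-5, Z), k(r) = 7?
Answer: -141/4 ≈ -35.250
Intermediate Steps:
c(V, Z) = Z*(1 + Z)
d(m) = -8 (d(m) = -1 - 1*7 = -1 - 7 = -8)
v/d(c(2, 7)) = 282/(-8) = 282*(-⅛) = -141/4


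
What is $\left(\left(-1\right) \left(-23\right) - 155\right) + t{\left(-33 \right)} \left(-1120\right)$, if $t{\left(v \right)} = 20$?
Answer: $-22532$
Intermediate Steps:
$\left(\left(-1\right) \left(-23\right) - 155\right) + t{\left(-33 \right)} \left(-1120\right) = \left(\left(-1\right) \left(-23\right) - 155\right) + 20 \left(-1120\right) = \left(23 - 155\right) - 22400 = -132 - 22400 = -22532$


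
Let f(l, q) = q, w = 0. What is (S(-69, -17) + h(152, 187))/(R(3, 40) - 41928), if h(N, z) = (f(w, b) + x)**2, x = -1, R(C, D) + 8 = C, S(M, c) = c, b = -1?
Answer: 13/41933 ≈ 0.00031002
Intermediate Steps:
R(C, D) = -8 + C
h(N, z) = 4 (h(N, z) = (-1 - 1)**2 = (-2)**2 = 4)
(S(-69, -17) + h(152, 187))/(R(3, 40) - 41928) = (-17 + 4)/((-8 + 3) - 41928) = -13/(-5 - 41928) = -13/(-41933) = -13*(-1/41933) = 13/41933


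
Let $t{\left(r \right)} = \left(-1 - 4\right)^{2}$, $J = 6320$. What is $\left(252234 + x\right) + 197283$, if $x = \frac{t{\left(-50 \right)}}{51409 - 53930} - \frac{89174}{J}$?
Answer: $\frac{3580901765293}{7966360} \approx 4.495 \cdot 10^{5}$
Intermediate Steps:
$t{\left(r \right)} = 25$ ($t{\left(r \right)} = \left(-5\right)^{2} = 25$)
$x = - \frac{112482827}{7966360}$ ($x = \frac{25}{51409 - 53930} - \frac{89174}{6320} = \frac{25}{51409 - 53930} - \frac{44587}{3160} = \frac{25}{-2521} - \frac{44587}{3160} = 25 \left(- \frac{1}{2521}\right) - \frac{44587}{3160} = - \frac{25}{2521} - \frac{44587}{3160} = - \frac{112482827}{7966360} \approx -14.12$)
$\left(252234 + x\right) + 197283 = \left(252234 - \frac{112482827}{7966360}\right) + 197283 = \frac{2009274365413}{7966360} + 197283 = \frac{3580901765293}{7966360}$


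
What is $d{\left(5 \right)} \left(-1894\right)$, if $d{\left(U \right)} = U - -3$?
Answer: $-15152$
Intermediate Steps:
$d{\left(U \right)} = 3 + U$ ($d{\left(U \right)} = U + 3 = 3 + U$)
$d{\left(5 \right)} \left(-1894\right) = \left(3 + 5\right) \left(-1894\right) = 8 \left(-1894\right) = -15152$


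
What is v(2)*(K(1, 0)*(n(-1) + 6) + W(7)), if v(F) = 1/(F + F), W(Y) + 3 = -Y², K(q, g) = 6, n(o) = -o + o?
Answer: -4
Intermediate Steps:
n(o) = 0
W(Y) = -3 - Y²
v(F) = 1/(2*F)
v(2)*(K(1, 0)*(n(-1) + 6) + W(7)) = ((½)/2)*(6*(0 + 6) + (-3 - 1*7²)) = ((½)*(½))*(6*6 + (-3 - 1*49)) = (36 + (-3 - 49))/4 = (36 - 52)/4 = (¼)*(-16) = -4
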